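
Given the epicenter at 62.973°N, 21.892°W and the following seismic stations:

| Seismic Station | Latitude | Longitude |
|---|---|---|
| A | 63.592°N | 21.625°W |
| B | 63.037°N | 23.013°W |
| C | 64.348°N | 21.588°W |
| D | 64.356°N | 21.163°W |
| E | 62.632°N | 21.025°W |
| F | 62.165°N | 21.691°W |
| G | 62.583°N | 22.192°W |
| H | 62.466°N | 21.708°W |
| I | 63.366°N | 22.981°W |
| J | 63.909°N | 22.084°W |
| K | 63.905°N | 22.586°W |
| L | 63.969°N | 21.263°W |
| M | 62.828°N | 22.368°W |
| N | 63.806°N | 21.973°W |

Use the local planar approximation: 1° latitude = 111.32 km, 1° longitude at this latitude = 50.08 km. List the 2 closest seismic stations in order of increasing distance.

M, G

Distances from 62.973°N, 21.892°W:
A: 70.192 km
B: 56.590 km
C: 153.820 km
D: 158.225 km
E: 57.673 km
F: 90.508 km
G: 45.941 km
H: 57.187 km
I: 69.916 km
J: 104.638 km
K: 109.417 km
L: 115.263 km
M: 28.789 km
N: 92.818 km
Sorted: M (28.789 km) < G (45.941 km) < B (56.590 km) < H (57.187 km) < …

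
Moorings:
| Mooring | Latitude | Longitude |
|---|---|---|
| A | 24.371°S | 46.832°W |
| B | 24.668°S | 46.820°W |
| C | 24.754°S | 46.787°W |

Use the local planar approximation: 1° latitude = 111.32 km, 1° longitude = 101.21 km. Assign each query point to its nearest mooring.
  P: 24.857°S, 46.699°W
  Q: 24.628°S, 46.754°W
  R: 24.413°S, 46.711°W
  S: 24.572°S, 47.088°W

P→C; Q→B; R→A; S→B

P at 24.857°S, 46.699°W:
  A: 55.751 km
  B: 24.344 km
  C: 14.519 km
  → nearest: C (14.519 km)
Q at 24.628°S, 46.754°W:
  A: 29.678 km
  B: 8.028 km
  C: 14.418 km
  → nearest: B (8.028 km)
R at 24.413°S, 46.711°W:
  A: 13.109 km
  B: 30.455 km
  C: 38.732 km
  → nearest: A (13.109 km)
S at 24.572°S, 47.088°W:
  A: 34.234 km
  B: 29.154 km
  C: 36.586 km
  → nearest: B (29.154 km)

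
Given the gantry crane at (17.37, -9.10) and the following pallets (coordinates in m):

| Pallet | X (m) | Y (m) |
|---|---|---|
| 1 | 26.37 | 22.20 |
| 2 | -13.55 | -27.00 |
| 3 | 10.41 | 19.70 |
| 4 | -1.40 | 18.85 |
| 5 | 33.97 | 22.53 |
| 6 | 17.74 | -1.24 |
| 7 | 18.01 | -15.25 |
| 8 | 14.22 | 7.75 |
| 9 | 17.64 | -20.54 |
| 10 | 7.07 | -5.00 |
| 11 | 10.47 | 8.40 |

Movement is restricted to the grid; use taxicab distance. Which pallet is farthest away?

2

Distances from (17.37, -9.10):
1: 40.30 m
2: 48.82 m
3: 35.76 m
4: 46.72 m
5: 48.23 m
6: 8.23 m
7: 6.79 m
8: 20.00 m
9: 11.71 m
10: 14.40 m
11: 24.40 m
Maximum: 2 at 48.82 m.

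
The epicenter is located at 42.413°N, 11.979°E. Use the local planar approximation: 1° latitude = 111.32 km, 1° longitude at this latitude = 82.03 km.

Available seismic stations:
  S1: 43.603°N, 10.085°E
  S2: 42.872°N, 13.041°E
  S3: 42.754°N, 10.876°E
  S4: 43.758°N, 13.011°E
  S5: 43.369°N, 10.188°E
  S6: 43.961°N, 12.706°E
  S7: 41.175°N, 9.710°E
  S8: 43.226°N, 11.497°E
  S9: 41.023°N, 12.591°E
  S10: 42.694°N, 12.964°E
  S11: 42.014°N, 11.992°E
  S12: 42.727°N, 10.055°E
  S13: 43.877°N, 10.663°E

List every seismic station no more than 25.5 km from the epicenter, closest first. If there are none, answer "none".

Distances from 42.413°N, 11.979°E:
S1: √((1.190·111.32)² + (-1.894·82.03)²) = √(17548.51285 + 24138.22729) = 204.173 km
S2: √((0.459·111.32)² + (1.062·82.03)²) = √(2610.78895 + 7589.17306) = 100.995 km
S3: √((0.341·111.32)² + (-1.103·82.03)²) = √(1440.97071 + 8186.46573) = 98.120 km
S4: √((1.345·111.32)² + (1.032·82.03)²) = √(22417.69541 + 7166.46225) = 172.000 km
S5: √((0.956·111.32)² + (-1.791·82.03)²) = √(11325.62506 + 21584.23172) = 181.411 km
S6: √((1.548·111.32)² + (0.727·82.03)²) = √(29695.34040 + 3556.42983) = 182.351 km
S7: √((-1.238·111.32)² + (-2.269·82.03)²) = √(18992.74270 + 34642.91393) = 231.594 km
S8: √((0.813·111.32)² + (-0.482·82.03)²) = √(8190.82197 + 1563.28982) = 98.763 km
S9: √((-1.390·111.32)² + (0.612·82.03)²) = √(23942.85833 + 2520.27695) = 162.675 km
S10: √((0.281·111.32)² + (0.985·82.03)²) = √(978.49596 + 6528.56728) = 86.643 km
S11: √((-0.399·111.32)² + (0.013·82.03)²) = √(1972.84146 + 1.13719) = 44.429 km
S12: √((0.314·111.32)² + (-1.924·82.03)²) = √(1221.81567 + 24908.95789) = 161.650 km
S13: √((1.464·111.32)² + (-1.316·82.03)²) = √(26560.02924 + 11653.52203) = 195.483 km
Threshold 25.5 km: none within range.

none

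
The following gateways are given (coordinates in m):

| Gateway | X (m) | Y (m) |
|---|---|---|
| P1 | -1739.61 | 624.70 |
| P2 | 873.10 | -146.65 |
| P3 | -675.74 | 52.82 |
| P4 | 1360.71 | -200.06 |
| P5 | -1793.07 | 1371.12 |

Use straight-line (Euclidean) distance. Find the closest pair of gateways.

Pairwise distances:
P1–P2: √((2612.71)² + (-771.35)²) = √(6826253.5441 + 594980.8225) = 2724.19 m
P1–P3: √((1063.87)² + (-571.88)²) = √(1131819.3769 + 327046.7344) = 1207.84 m
P1–P4: √((3100.32)² + (-824.76)²) = √(9611984.1024 + 680229.0576) = 3208.15 m
P1–P5: √((-53.46)² + (746.42)²) = √(2857.9716 + 557142.8164) = 748.33 m
P2–P3: √((-1548.84)² + (199.47)²) = √(2398905.3456 + 39788.2809) = 1561.63 m
P2–P4: √((487.61)² + (-53.41)²) = √(237763.5121 + 2852.6281) = 490.53 m
P2–P5: √((-2666.17)² + (1517.77)²) = √(7108462.4689 + 2303625.7729) = 3067.91 m
P3–P4: √((2036.45)² + (-252.88)²) = √(4147128.6025 + 63948.2944) = 2052.09 m
P3–P5: √((-1117.33)² + (1318.30)²) = √(1248426.3289 + 1737914.8900) = 1728.10 m
P4–P5: √((-3153.78)² + (1571.18)²) = √(9946328.2884 + 2468606.5924) = 3523.48 m
Closest pair: P2–P4 at 490.53 m.

P2 and P4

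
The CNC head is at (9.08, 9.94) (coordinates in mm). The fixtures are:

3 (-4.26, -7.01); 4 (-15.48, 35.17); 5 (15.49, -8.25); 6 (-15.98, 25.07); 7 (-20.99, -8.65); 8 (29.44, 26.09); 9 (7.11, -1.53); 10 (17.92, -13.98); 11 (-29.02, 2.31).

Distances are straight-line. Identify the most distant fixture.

Distances from (9.08, 9.94):
3: 21.57 mm
4: 35.21 mm
5: 19.29 mm
6: 29.27 mm
7: 35.35 mm
8: 25.99 mm
9: 11.64 mm
10: 25.50 mm
11: 38.86 mm
Maximum: 11 at 38.86 mm.

11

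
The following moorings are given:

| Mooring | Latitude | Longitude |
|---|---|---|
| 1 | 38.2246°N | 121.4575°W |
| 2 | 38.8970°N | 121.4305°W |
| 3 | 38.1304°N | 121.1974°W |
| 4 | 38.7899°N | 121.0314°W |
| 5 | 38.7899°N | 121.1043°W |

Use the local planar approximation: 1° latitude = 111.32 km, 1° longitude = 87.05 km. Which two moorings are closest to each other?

Pairwise distances:
4–5: 6.3459 km
1–3: 24.9522 km
2–5: 30.7971 km
2–4: 36.7304 km
1–5: 70.0386 km
1–4: 73.0472 km
3–5: 73.8615 km
3–4: 74.8241 km
1–2: 74.8885 km
2–3: 87.7171 km
Closest pair: 4–5 at 6.3459 km.

4 and 5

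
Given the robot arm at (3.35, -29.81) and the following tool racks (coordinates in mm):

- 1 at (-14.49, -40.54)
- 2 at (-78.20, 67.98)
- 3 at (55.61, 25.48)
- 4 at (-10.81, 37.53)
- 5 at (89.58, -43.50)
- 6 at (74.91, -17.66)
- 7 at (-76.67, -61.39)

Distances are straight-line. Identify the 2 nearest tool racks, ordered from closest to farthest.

1, 4

Distances from (3.35, -29.81):
1: √((-17.84)² + (-10.73)²) = √(318.2656 + 115.1329) = 20.82 mm
2: √((-81.55)² + (97.79)²) = √(6650.4025 + 9562.8841) = 127.33 mm
3: √((52.26)² + (55.29)²) = √(2731.1076 + 3056.9841) = 76.08 mm
4: √((-14.16)² + (67.34)²) = √(200.5056 + 4534.6756) = 68.81 mm
5: √((86.23)² + (-13.69)²) = √(7435.6129 + 187.4161) = 87.31 mm
6: √((71.56)² + (12.15)²) = √(5120.8336 + 147.6225) = 72.58 mm
7: √((-80.02)² + (-31.58)²) = √(6403.2004 + 997.2964) = 86.03 mm
Sorted: 1 (20.82 mm) < 4 (68.81 mm) < 6 (72.58 mm) < 3 (76.08 mm) < …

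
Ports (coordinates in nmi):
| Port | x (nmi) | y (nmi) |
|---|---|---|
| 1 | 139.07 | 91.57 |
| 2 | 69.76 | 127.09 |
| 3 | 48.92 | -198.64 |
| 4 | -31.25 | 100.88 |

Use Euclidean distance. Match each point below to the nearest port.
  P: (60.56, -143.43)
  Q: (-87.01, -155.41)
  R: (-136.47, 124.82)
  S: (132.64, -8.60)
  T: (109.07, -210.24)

P at (60.56, -143.43):
  1: 247.77 nmi
  2: 270.68 nmi
  3: 56.42 nmi
  4: 260.99 nmi
  → nearest: 3 (56.42 nmi)
Q at (-87.01, -155.41):
  1: 334.83 nmi
  2: 323.08 nmi
  3: 142.64 nmi
  4: 262.29 nmi
  → nearest: 3 (142.64 nmi)
R at (-136.47, 124.82):
  1: 277.54 nmi
  2: 206.24 nmi
  3: 372.82 nmi
  4: 107.91 nmi
  → nearest: 4 (107.91 nmi)
S at (132.64, -8.60):
  1: 100.38 nmi
  2: 149.55 nmi
  3: 207.66 nmi
  4: 197.09 nmi
  → nearest: 1 (100.38 nmi)
T at (109.07, -210.24):
  1: 303.30 nmi
  2: 339.61 nmi
  3: 61.26 nmi
  4: 341.30 nmi
  → nearest: 3 (61.26 nmi)

P→3; Q→3; R→4; S→1; T→3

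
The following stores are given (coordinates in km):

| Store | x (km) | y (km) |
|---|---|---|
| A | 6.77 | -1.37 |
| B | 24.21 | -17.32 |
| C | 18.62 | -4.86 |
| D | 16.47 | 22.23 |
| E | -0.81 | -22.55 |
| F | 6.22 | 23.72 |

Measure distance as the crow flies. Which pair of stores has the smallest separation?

Pairwise distances:
D–F: 10.36 km
A–C: 12.35 km
B–C: 13.66 km
A–E: 22.50 km
A–B: 23.63 km
A–F: 25.10 km
A–D: 25.52 km
B–E: 25.56 km
C–E: 26.28 km
C–D: 27.18 km
C–F: 31.15 km
B–D: 40.30 km
B–F: 44.81 km
E–F: 46.80 km
D–E: 48.00 km
Closest pair: D–F at 10.36 km.

D and F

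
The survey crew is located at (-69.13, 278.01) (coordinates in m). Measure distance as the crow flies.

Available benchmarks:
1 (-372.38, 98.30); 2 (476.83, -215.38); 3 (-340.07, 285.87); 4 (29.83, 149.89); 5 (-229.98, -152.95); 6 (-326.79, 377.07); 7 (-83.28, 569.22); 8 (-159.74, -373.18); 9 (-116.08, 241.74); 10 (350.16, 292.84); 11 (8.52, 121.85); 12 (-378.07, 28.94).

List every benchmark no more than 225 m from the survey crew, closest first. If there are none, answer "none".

9, 4, 11

Distances from (-69.13, 278.01):
1: √((-303.25)² + (-179.71)²) = √(91960.5625 + 32295.6841) = 352.50 m
2: √((545.96)² + (-493.39)²) = √(298072.3216 + 243433.6921) = 735.87 m
3: √((-270.94)² + (7.86)²) = √(73408.4836 + 61.7796) = 271.05 m
4: √((98.96)² + (-128.12)²) = √(9793.0816 + 16414.7344) = 161.89 m
5: √((-160.85)² + (-430.96)²) = √(25872.7225 + 185726.5216) = 460.00 m
6: √((-257.66)² + (99.06)²) = √(66388.6756 + 9812.8836) = 276.05 m
7: √((-14.15)² + (291.21)²) = √(200.2225 + 84803.2641) = 291.55 m
8: √((-90.61)² + (-651.19)²) = √(8210.1721 + 424048.4161) = 657.46 m
9: √((-46.95)² + (-36.27)²) = √(2204.3025 + 1315.5129) = 59.33 m
10: √((419.29)² + (14.83)²) = √(175804.1041 + 219.9289) = 419.55 m
11: √((77.65)² + (-156.16)²) = √(6029.5225 + 24385.9456) = 174.40 m
12: √((-308.94)² + (-249.07)²) = √(95443.9236 + 62035.8649) = 396.84 m
Threshold 225 m: 9 (59.33 m), 4 (161.89 m), 11 (174.40 m) are within range.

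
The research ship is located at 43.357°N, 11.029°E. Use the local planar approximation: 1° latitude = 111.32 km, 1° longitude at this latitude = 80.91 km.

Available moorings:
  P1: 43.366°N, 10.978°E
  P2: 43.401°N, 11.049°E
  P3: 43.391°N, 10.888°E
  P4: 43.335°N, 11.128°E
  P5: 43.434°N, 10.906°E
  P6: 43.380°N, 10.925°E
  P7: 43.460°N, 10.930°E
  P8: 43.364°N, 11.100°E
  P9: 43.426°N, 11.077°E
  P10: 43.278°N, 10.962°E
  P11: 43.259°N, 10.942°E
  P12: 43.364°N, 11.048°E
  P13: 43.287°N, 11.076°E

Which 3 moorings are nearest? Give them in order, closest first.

P12, P1, P2

Distances from 43.357°N, 11.029°E:
P1: √((0.009·111.32)² + (-0.051·80.91)²) = √(1.00376 + 17.02726) = 4.246 km
P2: √((0.044·111.32)² + (0.020·80.91)²) = √(23.99119 + 2.61857) = 5.158 km
P3: √((0.034·111.32)² + (-0.141·80.91)²) = √(14.32532 + 130.14954) = 12.020 km
P4: √((-0.022·111.32)² + (0.099·80.91)²) = √(5.99780 + 64.16154) = 8.376 km
P5: √((0.077·111.32)² + (-0.123·80.91)²) = √(73.47301 + 99.04091) = 13.134 km
P6: √((0.023·111.32)² + (-0.104·80.91)²) = √(6.55544 + 70.80617) = 8.796 km
P7: √((0.103·111.32)² + (-0.099·80.91)²) = √(131.46824 + 64.16154) = 13.987 km
P8: √((0.007·111.32)² + (0.071·80.91)²) = √(0.60721 + 33.00054) = 5.797 km
P9: √((0.069·111.32)² + (0.048·80.91)²) = √(58.99899 + 15.08297) = 8.607 km
P10: √((-0.079·111.32)² + (-0.067·80.91)²) = √(77.33936 + 29.38692) = 10.331 km
P11: √((-0.098·111.32)² + (-0.087·80.91)²) = √(119.01414 + 49.54991) = 12.983 km
P12: √((0.007·111.32)² + (0.019·80.91)²) = √(0.60721 + 2.36326) = 1.724 km
P13: √((-0.070·111.32)² + (0.047·80.91)²) = √(60.72150 + 14.46106) = 8.671 km
Sorted: P12 (1.724 km) < P1 (4.246 km) < P2 (5.158 km) < P8 (5.797 km) < P4 (8.376 km) < …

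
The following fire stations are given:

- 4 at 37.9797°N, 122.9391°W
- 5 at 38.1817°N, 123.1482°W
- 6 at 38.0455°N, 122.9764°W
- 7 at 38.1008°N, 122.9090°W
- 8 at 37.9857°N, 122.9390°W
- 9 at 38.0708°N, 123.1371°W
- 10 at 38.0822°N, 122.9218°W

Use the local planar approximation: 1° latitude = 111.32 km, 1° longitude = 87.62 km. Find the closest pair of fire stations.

Pairwise distances:
4–5: 29.0055 km
4–6: 8.0209 km
4–7: 13.7364 km
4–8: 0.6680 km
4–9: 20.0954 km
4–10: 11.5105 km
5–6: 21.3653 km
5–7: 22.8117 km
5–8: 28.4965 km
5–9: 12.3836 km
5–10: 22.7200 km
6–7: 8.5307 km
6–8: 7.4198 km
6–9: 14.3594 km
6–10: 6.2911 km
7–8: 13.0798 km
7–9: 20.2632 km
7–10: 2.3548 km
8–9: 19.7744 km
8–10: 10.8476 km
9–10: 18.9072 km
Closest pair: 4–8 at 0.6680 km.

4 and 8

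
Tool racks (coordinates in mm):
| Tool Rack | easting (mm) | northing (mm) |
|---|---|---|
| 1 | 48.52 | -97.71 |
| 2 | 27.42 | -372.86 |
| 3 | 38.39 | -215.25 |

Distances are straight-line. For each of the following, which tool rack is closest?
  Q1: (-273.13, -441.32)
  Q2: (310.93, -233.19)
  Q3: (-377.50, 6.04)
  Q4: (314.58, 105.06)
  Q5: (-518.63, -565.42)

Q1 at (-273.13, -441.32):
  1: √((321.65)² + (343.61)²) = √(103458.7225 + 118067.8321) = 470.67 mm
  2: √((300.55)² + (68.46)²) = √(90330.3025 + 4686.7716) = 308.25 mm
  3: √((311.52)² + (226.07)²) = √(97044.7104 + 51107.6449) = 384.91 mm
  → nearest: 2 (308.25 mm)
Q2 at (310.93, -233.19):
  1: √((-262.41)² + (135.48)²) = √(68859.0081 + 18354.8304) = 295.32 mm
  2: √((-283.51)² + (-139.67)²) = √(80377.9201 + 19507.7089) = 316.05 mm
  3: √((-272.54)² + (17.94)²) = √(74278.0516 + 321.8436) = 273.13 mm
  → nearest: 3 (273.13 mm)
Q3 at (-377.50, 6.04):
  1: √((426.02)² + (-103.75)²) = √(181493.0404 + 10764.0625) = 438.47 mm
  2: √((404.92)² + (-378.90)²) = √(163960.2064 + 143565.2100) = 554.55 mm
  3: √((415.89)² + (-221.29)²) = √(172964.4921 + 48969.2641) = 471.10 mm
  → nearest: 1 (438.47 mm)
Q4 at (314.58, 105.06):
  1: √((-266.06)² + (-202.77)²) = √(70787.9236 + 41115.6729) = 334.52 mm
  2: √((-287.16)² + (-477.92)²) = √(82460.8656 + 228407.5264) = 557.56 mm
  3: √((-276.19)² + (-320.31)²) = √(76280.9161 + 102598.4961) = 422.94 mm
  → nearest: 1 (334.52 mm)
Q5 at (-518.63, -565.42):
  1: √((567.15)² + (467.71)²) = √(321659.1225 + 218752.6441) = 735.13 mm
  2: √((546.05)² + (192.56)²) = √(298170.6025 + 37079.3536) = 579.01 mm
  3: √((557.02)² + (350.17)²) = √(310271.2804 + 122619.0289) = 657.94 mm
  → nearest: 2 (579.01 mm)

Q1→2; Q2→3; Q3→1; Q4→1; Q5→2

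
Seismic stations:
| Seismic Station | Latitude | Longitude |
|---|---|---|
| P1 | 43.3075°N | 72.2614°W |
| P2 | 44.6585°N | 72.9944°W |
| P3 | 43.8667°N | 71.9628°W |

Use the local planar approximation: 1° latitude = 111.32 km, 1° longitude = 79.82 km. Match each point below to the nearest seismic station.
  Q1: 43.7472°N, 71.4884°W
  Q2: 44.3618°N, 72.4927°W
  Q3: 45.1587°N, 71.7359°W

Q1 at 43.7472°N, 71.4884°W:
  P1: 78.7581 km
  P2: 157.2942 km
  P3: 40.1353 km
  → nearest: P3 (40.1353 km)
Q2 at 44.3618°N, 72.4927°W:
  P1: 118.8079 km
  P2: 51.9090 km
  P3: 69.4738 km
  → nearest: P2 (51.9090 km)
Q3 at 45.1587°N, 71.7359°W:
  P1: 210.3011 km
  P2: 114.8539 km
  P3: 144.9613 km
  → nearest: P2 (114.8539 km)

Q1→P3; Q2→P2; Q3→P2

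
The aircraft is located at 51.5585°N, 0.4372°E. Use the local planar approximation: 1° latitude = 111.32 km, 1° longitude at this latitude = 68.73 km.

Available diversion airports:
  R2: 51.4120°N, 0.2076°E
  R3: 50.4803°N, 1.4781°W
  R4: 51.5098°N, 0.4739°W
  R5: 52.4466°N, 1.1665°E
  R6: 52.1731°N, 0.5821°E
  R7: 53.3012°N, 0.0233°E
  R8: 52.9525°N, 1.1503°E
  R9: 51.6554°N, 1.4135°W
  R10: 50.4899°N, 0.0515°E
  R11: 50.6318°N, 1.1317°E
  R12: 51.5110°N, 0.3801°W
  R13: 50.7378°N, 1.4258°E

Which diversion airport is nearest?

R2

Distances from 51.5585°N, 0.4372°E:
R2: √((-0.1465·111.32)² + (-0.2296·68.73)²) = √(265.963258 + 249.021277) = 22.6933 km
R3: √((-1.0782·111.32)² + (-1.9153·68.73)²) = √(14406.054396 + 17328.712848) = 178.1425 km
R4: √((-0.0487·111.32)² + (-0.9111·68.73)²) = √(29.390320 + 3921.252252) = 62.8541 km
R5: √((0.8881·111.32)² + (0.7293·68.73)²) = √(9773.950505 + 2512.494472) = 110.8442 km
R6: √((0.6146·111.32)² + (0.1449·68.73)²) = √(4680.923108 + 99.181223) = 69.1383 km
R7: √((1.7427·111.32)² + (-0.4139·68.73)²) = √(37634.977239 + 809.251551) = 196.0720 km
R8: √((1.3940·111.32)² + (0.7131·68.73)²) = √(24080.857229 + 2402.113703) = 162.7359 km
R9: √((0.0969·111.32)² + (-1.8507·68.73)²) = √(116.357384 + 16179.486640) = 127.6552 km
R10: √((-1.0686·111.32)² + (-0.3857·68.73)²) = √(14150.661264 + 702.735617) = 121.8745 km
R11: √((-0.9267·111.32)² + (0.6945·68.73)²) = √(10642.035942 + 2278.437857) = 113.6683 km
R12: √((-0.0475·111.32)² + (-0.8173·68.73)²) = √(27.959771 + 3155.409187) = 56.4214 km
R13: √((-0.8207·111.32)² + (0.9886·68.73)²) = √(8346.708801 + 4616.723873) = 113.8571 km
Minimum: R2 at 22.6933 km.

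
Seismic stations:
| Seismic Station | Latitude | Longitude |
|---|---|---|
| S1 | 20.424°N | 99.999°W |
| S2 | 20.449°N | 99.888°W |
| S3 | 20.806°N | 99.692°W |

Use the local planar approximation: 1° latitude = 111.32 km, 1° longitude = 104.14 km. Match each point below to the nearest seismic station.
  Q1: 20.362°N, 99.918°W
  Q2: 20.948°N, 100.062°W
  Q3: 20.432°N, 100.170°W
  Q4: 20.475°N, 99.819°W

Q1 at 20.362°N, 99.918°W:
  S1: √((0.062·111.32)² + (-0.081·104.14)²) = √(47.63540 + 71.15496) = 10.899 km
  S2: √((0.087·111.32)² + (0.030·104.14)²) = √(93.79613 + 9.76063) = 10.176 km
  S3: √((0.444·111.32)² + (0.226·104.14)²) = √(2442.93738 + 553.92635) = 54.744 km
  → nearest: S2 (10.176 km)
Q2 at 20.948°N, 100.062°W:
  S1: √((-0.524·111.32)² + (0.063·104.14)²) = √(3402.58489 + 43.04436) = 58.699 km
  S2: √((-0.499·111.32)² + (0.174·104.14)²) = √(3085.65585 + 328.34745) = 58.429 km
  S3: √((-0.142·111.32)² + (0.370·104.14)²) = √(249.87516 + 1484.69961) = 41.648 km
  → nearest: S3 (41.648 km)
Q3 at 20.432°N, 100.170°W:
  S1: √((-0.008·111.32)² + (0.171·104.14)²) = √(0.79310 + 317.12273) = 17.830 km
  S2: √((0.017·111.32)² + (0.282·104.14)²) = √(3.58133 + 862.44888) = 29.428 km
  S3: √((0.374·111.32)² + (0.478·104.14)²) = √(1733.36331 + 2477.94088) = 64.895 km
  → nearest: S1 (17.830 km)
Q4 at 20.475°N, 99.819°W:
  S1: √((-0.051·111.32)² + (-0.180·104.14)²) = √(32.23196 + 351.38252) = 19.586 km
  S2: √((-0.026·111.32)² + (-0.069·104.14)²) = √(8.37709 + 51.63371) = 7.747 km
  S3: √((0.331·111.32)² + (0.127·104.14)²) = √(1357.69551 + 174.92126) = 39.149 km
  → nearest: S2 (7.747 km)

Q1→S2; Q2→S3; Q3→S1; Q4→S2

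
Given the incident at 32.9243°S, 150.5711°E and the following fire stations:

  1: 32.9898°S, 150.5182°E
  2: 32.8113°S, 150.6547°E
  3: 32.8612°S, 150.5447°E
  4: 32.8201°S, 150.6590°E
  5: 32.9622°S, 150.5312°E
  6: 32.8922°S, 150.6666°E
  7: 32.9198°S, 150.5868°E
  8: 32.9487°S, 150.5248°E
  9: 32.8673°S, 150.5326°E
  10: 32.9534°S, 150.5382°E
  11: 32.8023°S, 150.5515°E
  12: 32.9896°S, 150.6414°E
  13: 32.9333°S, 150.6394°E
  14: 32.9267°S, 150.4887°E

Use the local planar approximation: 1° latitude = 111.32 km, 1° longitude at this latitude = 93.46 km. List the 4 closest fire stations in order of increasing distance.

Distances from 32.9243°S, 150.5711°E:
1: √((-0.0655·111.32)² + (-0.0529·93.46)²) = √(53.165389 + 24.443472) = 8.8096 km
2: √((0.1130·111.32)² + (0.0836·93.46)²) = √(158.235266 + 61.046969) = 14.8082 km
3: √((0.0631·111.32)² + (-0.0264·93.46)²) = √(49.340678 + 6.087786) = 7.4450 km
4: √((0.1042·111.32)² + (0.0879·93.46)²) = √(134.549421 + 67.488427) = 14.2140 km
5: √((-0.0379·111.32)² + (-0.0399·93.46)²) = √(17.800197 + 13.905844) = 5.6308 km
6: √((0.0321·111.32)² + (0.0955·93.46)²) = √(12.768987 + 79.663301) = 9.6142 km
7: √((0.0045·111.32)² + (0.0157·93.46)²) = √(0.250941 + 2.153034) = 1.5505 km
8: √((-0.0244·111.32)² + (-0.0463·93.46)²) = √(7.377786 + 18.724643) = 5.1091 km
9: √((0.0570·111.32)² + (-0.0385·93.46)²) = √(40.262071 + 12.947115) = 7.2945 km
10: √((-0.0291·111.32)² + (-0.0329·93.46)²) = √(10.493790 + 9.454604) = 4.4664 km
11: √((0.1220·111.32)² + (-0.0196·93.46)²) = √(184.444647 + 3.355550) = 13.7040 km
12: √((-0.0653·111.32)² + (0.0703·93.46)²) = √(52.841210 + 43.168027) = 9.7984 km
13: √((-0.0090·111.32)² + (0.0683·93.46)²) = √(1.003764 + 40.746749) = 6.4615 km
14: √((-0.0024·111.32)² + (-0.0824·93.46)²) = √(0.071379 + 59.307003) = 7.7057 km
Sorted: 7 (1.5505 km) < 10 (4.4664 km) < 8 (5.1091 km) < 5 (5.6308 km) < 13 (6.4615 km) < 9 (7.2945 km) < …

7, 10, 8, 5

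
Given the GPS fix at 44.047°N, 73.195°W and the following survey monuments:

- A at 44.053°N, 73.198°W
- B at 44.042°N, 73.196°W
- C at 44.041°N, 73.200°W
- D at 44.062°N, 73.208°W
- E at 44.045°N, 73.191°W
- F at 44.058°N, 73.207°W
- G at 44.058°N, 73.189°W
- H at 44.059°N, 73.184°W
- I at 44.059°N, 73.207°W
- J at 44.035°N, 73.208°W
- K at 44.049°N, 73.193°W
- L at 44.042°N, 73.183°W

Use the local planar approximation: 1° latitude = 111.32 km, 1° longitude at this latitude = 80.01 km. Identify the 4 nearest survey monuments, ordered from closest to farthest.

Distances from 44.047°N, 73.195°W:
A: √((0.006·111.32)² + (-0.003·80.01)²) = √(0.44612 + 0.05761) = 0.710 km
B: √((-0.005·111.32)² + (-0.001·80.01)²) = √(0.30980 + 0.00640) = 0.562 km
C: √((-0.006·111.32)² + (-0.005·80.01)²) = √(0.44612 + 0.16004) = 0.779 km
D: √((0.015·111.32)² + (-0.013·80.01)²) = √(2.78823 + 1.08187) = 1.967 km
E: √((-0.002·111.32)² + (0.004·80.01)²) = √(0.04957 + 0.10243) = 0.390 km
F: √((0.011·111.32)² + (-0.012·80.01)²) = √(1.49945 + 0.92183) = 1.556 km
G: √((0.011·111.32)² + (0.006·80.01)²) = √(1.49945 + 0.23046) = 1.315 km
H: √((0.012·111.32)² + (0.011·80.01)²) = √(1.78447 + 0.77459) = 1.600 km
I: √((0.012·111.32)² + (-0.012·80.01)²) = √(1.78447 + 0.92183) = 1.645 km
J: √((-0.012·111.32)² + (-0.013·80.01)²) = √(1.78447 + 1.08187) = 1.693 km
K: √((0.002·111.32)² + (0.002·80.01)²) = √(0.04957 + 0.02561) = 0.274 km
L: √((-0.005·111.32)² + (0.012·80.01)²) = √(0.30980 + 0.92183) = 1.110 km
Sorted: K (0.274 km) < E (0.390 km) < B (0.562 km) < A (0.710 km) < C (0.779 km) < L (1.110 km) < …

K, E, B, A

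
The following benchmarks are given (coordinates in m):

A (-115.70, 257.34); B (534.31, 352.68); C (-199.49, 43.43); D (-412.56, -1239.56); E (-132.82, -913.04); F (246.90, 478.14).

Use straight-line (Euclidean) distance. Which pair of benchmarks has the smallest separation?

A and C

Pairwise distances:
A–B: √((650.01)² + (95.34)²) = √(422513.0001 + 9089.7156) = 656.96 m
A–C: √((-83.79)² + (-213.91)²) = √(7020.7641 + 45757.4881) = 229.74 m
A–D: √((-296.86)² + (-1496.90)²) = √(88125.8596 + 2240709.6100) = 1526.05 m
A–E: √((-17.12)² + (-1170.38)²) = √(293.0944 + 1369789.3444) = 1170.51 m
A–F: √((362.60)² + (220.80)²) = √(131478.7600 + 48752.6400) = 424.54 m
B–C: √((-733.80)² + (-309.25)²) = √(538462.4400 + 95635.5625) = 796.30 m
B–D: √((-946.87)² + (-1592.24)²) = √(896562.7969 + 2535228.2176) = 1852.51 m
B–E: √((-667.13)² + (-1265.72)²) = √(445062.4369 + 1602047.1184) = 1430.77 m
B–F: √((-287.41)² + (125.46)²) = √(82604.5081 + 15740.2116) = 313.60 m
C–D: √((-213.07)² + (-1282.99)²) = √(45398.8249 + 1646063.3401) = 1300.56 m
C–E: √((66.67)² + (-956.47)²) = √(4444.8889 + 914834.8609) = 958.79 m
C–F: √((446.39)² + (434.71)²) = √(199264.0321 + 188972.7841) = 623.09 m
D–E: √((279.74)² + (326.52)²) = √(78254.4676 + 106615.3104) = 429.96 m
D–F: √((659.46)² + (1717.70)²) = √(434887.4916 + 2950493.2900) = 1839.94 m
E–F: √((379.72)² + (1391.18)²) = √(144187.2784 + 1935381.7924) = 1442.07 m
Closest pair: A–C at 229.74 m.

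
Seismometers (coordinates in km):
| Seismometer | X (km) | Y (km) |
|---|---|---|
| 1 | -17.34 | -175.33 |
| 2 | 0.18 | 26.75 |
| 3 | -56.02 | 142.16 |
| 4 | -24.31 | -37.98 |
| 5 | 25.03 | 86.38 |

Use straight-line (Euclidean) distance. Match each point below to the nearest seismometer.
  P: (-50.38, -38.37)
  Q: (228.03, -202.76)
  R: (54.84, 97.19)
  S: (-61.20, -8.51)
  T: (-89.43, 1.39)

P→4; Q→1; R→5; S→4; T→4

P at (-50.38, -38.37):
  1: √((33.04)² + (-136.96)²) = √(1091.6416 + 18758.0416) = 140.89 km
  2: √((50.56)² + (65.12)²) = √(2556.3136 + 4240.6144) = 82.44 km
  3: √((-5.64)² + (180.53)²) = √(31.8096 + 32591.0809) = 180.62 km
  4: √((26.07)² + (0.39)²) = √(679.6449 + 0.1521) = 26.07 km
  5: √((75.41)² + (124.75)²) = √(5686.6681 + 15562.5625) = 145.77 km
  → nearest: 4 (26.07 km)
Q at (228.03, -202.76):
  1: √((-245.37)² + (27.43)²) = √(60206.4369 + 752.4049) = 246.90 km
  2: √((-227.85)² + (229.51)²) = √(51915.6225 + 52674.8401) = 323.40 km
  3: √((-284.05)² + (344.92)²) = √(80684.4025 + 118969.8064) = 446.83 km
  4: √((-252.34)² + (164.78)²) = √(63675.4756 + 27152.4484) = 301.38 km
  5: √((-203.00)² + (289.14)²) = √(41209.0000 + 83601.9396) = 353.29 km
  → nearest: 1 (246.90 km)
R at (54.84, 97.19):
  1: √((-72.18)² + (-272.52)²) = √(5209.9524 + 74267.1504) = 281.92 km
  2: √((-54.66)² + (-70.44)²) = √(2987.7156 + 4961.7936) = 89.16 km
  3: √((-110.86)² + (44.97)²) = √(12289.9396 + 2022.3009) = 119.63 km
  4: √((-79.15)² + (-135.17)²) = √(6264.7225 + 18270.9289) = 156.64 km
  5: √((-29.81)² + (-10.81)²) = √(888.6361 + 116.8561) = 31.71 km
  → nearest: 5 (31.71 km)
S at (-61.20, -8.51):
  1: √((43.86)² + (-166.82)²) = √(1923.6996 + 27828.9124) = 172.49 km
  2: √((61.38)² + (35.26)²) = √(3767.5044 + 1243.2676) = 70.79 km
  3: √((5.18)² + (150.67)²) = √(26.8324 + 22701.4489) = 150.76 km
  4: √((36.89)² + (-29.47)²) = √(1360.8721 + 868.4809) = 47.22 km
  5: √((86.23)² + (94.89)²) = √(7435.6129 + 9004.1121) = 128.22 km
  → nearest: 4 (47.22 km)
T at (-89.43, 1.39):
  1: √((72.09)² + (-176.72)²) = √(5196.9681 + 31229.9584) = 190.86 km
  2: √((89.61)² + (25.36)²) = √(8029.9521 + 643.1296) = 93.13 km
  3: √((33.41)² + (140.77)²) = √(1116.2281 + 19816.1929) = 144.68 km
  4: √((65.12)² + (-39.37)²) = √(4240.6144 + 1549.9969) = 76.10 km
  5: √((114.46)² + (84.99)²) = √(13101.0916 + 7223.3001) = 142.56 km
  → nearest: 4 (76.10 km)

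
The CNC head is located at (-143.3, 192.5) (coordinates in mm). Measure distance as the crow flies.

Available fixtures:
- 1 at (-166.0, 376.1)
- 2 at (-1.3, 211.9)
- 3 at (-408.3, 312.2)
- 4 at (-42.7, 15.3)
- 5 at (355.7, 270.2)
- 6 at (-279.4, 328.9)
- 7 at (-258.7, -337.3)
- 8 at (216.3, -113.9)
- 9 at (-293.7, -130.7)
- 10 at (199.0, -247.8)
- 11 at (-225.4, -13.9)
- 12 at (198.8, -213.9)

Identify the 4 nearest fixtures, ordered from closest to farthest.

2, 1, 6, 4

Distances from (-143.3, 192.5):
1: √((-22.7)² + (183.6)²) = √(515.290 + 33708.960) = 185.0 mm
2: √((142.0)² + (19.4)²) = √(20164.000 + 376.360) = 143.3 mm
3: √((-265.0)² + (119.7)²) = √(70225.000 + 14328.090) = 290.8 mm
4: √((100.6)² + (-177.2)²) = √(10120.360 + 31399.840) = 203.8 mm
5: √((499.0)² + (77.7)²) = √(249001.000 + 6037.290) = 505.0 mm
6: √((-136.1)² + (136.4)²) = √(18523.210 + 18604.960) = 192.7 mm
7: √((-115.4)² + (-529.8)²) = √(13317.160 + 280688.040) = 542.2 mm
8: √((359.6)² + (-306.4)²) = √(129312.160 + 93880.960) = 472.4 mm
9: √((-150.4)² + (-323.2)²) = √(22620.160 + 104458.240) = 356.5 mm
10: √((342.3)² + (-440.3)²) = √(117169.290 + 193864.090) = 557.7 mm
11: √((-82.1)² + (-206.4)²) = √(6740.410 + 42600.960) = 222.1 mm
12: √((342.1)² + (-406.4)²) = √(117032.410 + 165160.960) = 531.2 mm
Sorted: 2 (143.3 mm) < 1 (185.0 mm) < 6 (192.7 mm) < 4 (203.8 mm) < 11 (222.1 mm) < 3 (290.8 mm) < …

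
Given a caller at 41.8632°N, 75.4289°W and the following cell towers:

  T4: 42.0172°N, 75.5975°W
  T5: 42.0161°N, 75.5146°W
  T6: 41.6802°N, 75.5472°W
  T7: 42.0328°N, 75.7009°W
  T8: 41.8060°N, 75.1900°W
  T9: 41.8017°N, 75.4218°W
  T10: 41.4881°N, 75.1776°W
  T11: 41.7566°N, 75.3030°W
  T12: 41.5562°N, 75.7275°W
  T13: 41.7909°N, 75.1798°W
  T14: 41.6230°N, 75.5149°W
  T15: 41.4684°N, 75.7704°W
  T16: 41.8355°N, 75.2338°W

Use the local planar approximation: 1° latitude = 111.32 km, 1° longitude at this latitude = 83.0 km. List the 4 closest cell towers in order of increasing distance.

Distances from 41.8632°N, 75.4289°W:
T4: 22.1296 km
T5: 18.4474 km
T6: 22.6144 km
T7: 29.4300 km
T8: 20.8260 km
T9: 6.8715 km
T10: 46.6758 km
T11: 15.8119 km
T12: 42.2159 km
T13: 22.1866 km
T14: 27.6754 km
T15: 52.2966 km
T16: 16.4843 km
Sorted: T9 (6.8715 km) < T11 (15.8119 km) < T16 (16.4843 km) < T5 (18.4474 km) < T8 (20.8260 km) < T4 (22.1296 km) < …

T9, T11, T16, T5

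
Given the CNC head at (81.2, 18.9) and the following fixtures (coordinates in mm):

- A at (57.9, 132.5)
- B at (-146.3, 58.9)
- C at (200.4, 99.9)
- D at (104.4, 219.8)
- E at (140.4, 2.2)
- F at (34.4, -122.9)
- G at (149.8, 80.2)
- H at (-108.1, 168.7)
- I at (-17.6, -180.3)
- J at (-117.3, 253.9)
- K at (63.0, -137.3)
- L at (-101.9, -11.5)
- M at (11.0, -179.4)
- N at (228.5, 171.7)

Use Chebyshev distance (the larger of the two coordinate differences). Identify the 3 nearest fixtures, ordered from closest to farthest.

Distances from (81.2, 18.9):
A: max(|-23.3|, |113.6|) = 113.6 mm
B: max(|-227.5|, |40.0|) = 227.5 mm
C: max(|119.2|, |81.0|) = 119.2 mm
D: max(|23.2|, |200.9|) = 200.9 mm
E: max(|59.2|, |-16.7|) = 59.2 mm
F: max(|-46.8|, |-141.8|) = 141.8 mm
G: max(|68.6|, |61.3|) = 68.6 mm
H: max(|-189.3|, |149.8|) = 189.3 mm
I: max(|-98.8|, |-199.2|) = 199.2 mm
J: max(|-198.5|, |235.0|) = 235.0 mm
K: max(|-18.2|, |-156.2|) = 156.2 mm
L: max(|-183.1|, |-30.4|) = 183.1 mm
M: max(|-70.2|, |-198.3|) = 198.3 mm
N: max(|147.3|, |152.8|) = 152.8 mm
Sorted: E (59.2 mm) < G (68.6 mm) < A (113.6 mm) < C (119.2 mm) < F (141.8 mm) < …

E, G, A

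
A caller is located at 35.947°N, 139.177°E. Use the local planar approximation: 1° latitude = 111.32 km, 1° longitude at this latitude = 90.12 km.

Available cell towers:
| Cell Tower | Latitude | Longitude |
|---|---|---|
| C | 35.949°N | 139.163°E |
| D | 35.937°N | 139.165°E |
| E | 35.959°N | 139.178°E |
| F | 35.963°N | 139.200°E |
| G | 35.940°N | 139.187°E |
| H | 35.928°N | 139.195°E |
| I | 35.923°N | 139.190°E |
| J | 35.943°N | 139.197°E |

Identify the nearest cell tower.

G

Distances from 35.947°N, 139.177°E:
C: √((0.002·111.32)² + (-0.014·90.12)²) = √(0.04957 + 1.59184) = 1.281 km
D: √((-0.010·111.32)² + (-0.012·90.12)²) = √(1.23921 + 1.16951) = 1.552 km
E: √((0.012·111.32)² + (0.001·90.12)²) = √(1.78447 + 0.00812) = 1.339 km
F: √((0.016·111.32)² + (0.023·90.12)²) = √(3.17239 + 4.29633) = 2.733 km
G: √((-0.007·111.32)² + (0.010·90.12)²) = √(0.60721 + 0.81216) = 1.191 km
H: √((-0.019·111.32)² + (0.018·90.12)²) = √(4.47356 + 2.63140) = 2.666 km
I: √((-0.024·111.32)² + (0.013·90.12)²) = √(7.13787 + 1.37255) = 2.917 km
J: √((-0.004·111.32)² + (0.020·90.12)²) = √(0.19827 + 3.24865) = 1.857 km
Minimum: G at 1.191 km.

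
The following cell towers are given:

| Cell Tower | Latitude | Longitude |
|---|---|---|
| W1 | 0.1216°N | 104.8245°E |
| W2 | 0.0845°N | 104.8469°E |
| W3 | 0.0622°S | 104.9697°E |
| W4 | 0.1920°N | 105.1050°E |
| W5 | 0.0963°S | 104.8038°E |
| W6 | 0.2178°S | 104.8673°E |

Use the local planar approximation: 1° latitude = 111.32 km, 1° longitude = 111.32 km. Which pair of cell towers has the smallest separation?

Pairwise distances:
W1–W2: √((-0.0371·111.32)² + (0.0224·111.32)²) = √(17.056669 + 6.217881) = 4.8244 km
W5–W6: √((-0.1215·111.32)² + (0.0635·111.32)²) = √(182.935904 + 49.968216) = 15.2612 km
W3–W5: √((-0.0341·111.32)² + (-0.1659·111.32)²) = √(14.409707 + 341.066581) = 18.8541 km
W2–W5: √((-0.1808·111.32)² + (-0.0431·111.32)²) = √(405.082282 + 23.019768) = 20.6906 km
W3–W6: √((-0.1556·111.32)² + (-0.1024·111.32)²) = √(300.030621 + 129.941031) = 20.7358 km
W2–W3: √((-0.1467·111.32)² + (0.1228·111.32)²) = √(266.689933 + 186.871525) = 21.2970 km
W1–W5: √((-0.2179·111.32)² + (-0.0207·111.32)²) = √(588.384002 + 5.309909) = 24.3658 km
W1–W3: √((-0.1838·111.32)² + (0.1452·111.32)²) = √(418.636807 + 261.264034) = 26.0749 km
W2–W4: √((0.1075·111.32)² + (0.2581·111.32)²) = √(143.206696 + 825.510125) = 31.1242 km
W3–W4: √((0.2542·111.32)² + (0.1353·111.32)²) = √(800.750996 + 226.851674) = 32.0562 km
W1–W4: √((0.0704·111.32)² + (0.2805·111.32)²) = √(61.417440 + 975.016862) = 32.1937 km
W2–W6: √((-0.3023·111.32)² + (0.0204·111.32)²) = √(1132.459527 + 5.157114) = 33.7286 km
W1–W6: √((-0.3394·111.32)² + (0.0428·111.32)²) = √(1427.480129 + 22.700422) = 38.0812 km
W4–W5: √((-0.2883·111.32)² + (-0.3012·111.32)²) = √(1029.996337 + 1124.233003) = 46.4137 km
W4–W6: √((-0.4098·111.32)² + (-0.2377·111.32)²) = √(2081.087322 + 700.172031) = 52.7376 km
Closest pair: W1–W2 at 4.8244 km.

W1 and W2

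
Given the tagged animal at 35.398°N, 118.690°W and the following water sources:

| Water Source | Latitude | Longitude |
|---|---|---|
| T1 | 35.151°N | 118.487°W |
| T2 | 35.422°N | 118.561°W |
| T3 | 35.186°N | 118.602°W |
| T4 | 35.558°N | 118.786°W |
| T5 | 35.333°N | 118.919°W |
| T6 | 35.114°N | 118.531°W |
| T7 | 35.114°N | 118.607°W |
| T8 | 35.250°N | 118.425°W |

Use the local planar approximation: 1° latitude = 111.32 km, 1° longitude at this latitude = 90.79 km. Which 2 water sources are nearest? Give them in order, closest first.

Distances from 35.398°N, 118.690°W:
T1: 33.102 km
T2: 12.013 km
T3: 24.916 km
T4: 19.829 km
T5: 22.014 km
T6: 34.755 km
T7: 32.501 km
T8: 29.160 km
Sorted: T2 (12.013 km) < T4 (19.829 km) < T5 (22.014 km) < T3 (24.916 km) < …

T2, T4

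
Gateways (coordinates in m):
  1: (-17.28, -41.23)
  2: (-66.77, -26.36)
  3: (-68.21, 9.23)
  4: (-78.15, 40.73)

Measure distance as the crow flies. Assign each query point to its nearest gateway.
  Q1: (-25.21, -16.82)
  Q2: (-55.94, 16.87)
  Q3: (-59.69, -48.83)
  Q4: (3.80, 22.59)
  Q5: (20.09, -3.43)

Q1 at (-25.21, -16.82):
  1: 25.67 m
  2: 42.64 m
  3: 50.28 m
  4: 78.20 m
  → nearest: 1 (25.67 m)
Q2 at (-55.94, 16.87):
  1: 69.79 m
  2: 44.57 m
  3: 14.45 m
  4: 32.60 m
  → nearest: 3 (14.45 m)
Q3 at (-59.69, -48.83):
  1: 43.09 m
  2: 23.56 m
  3: 58.68 m
  4: 91.44 m
  → nearest: 2 (23.56 m)
Q4 at (3.80, 22.59):
  1: 67.21 m
  2: 85.88 m
  3: 73.24 m
  4: 83.93 m
  → nearest: 1 (67.21 m)
Q5 at (20.09, -3.43):
  1: 53.15 m
  2: 89.84 m
  3: 89.20 m
  4: 107.71 m
  → nearest: 1 (53.15 m)

Q1→1; Q2→3; Q3→2; Q4→1; Q5→1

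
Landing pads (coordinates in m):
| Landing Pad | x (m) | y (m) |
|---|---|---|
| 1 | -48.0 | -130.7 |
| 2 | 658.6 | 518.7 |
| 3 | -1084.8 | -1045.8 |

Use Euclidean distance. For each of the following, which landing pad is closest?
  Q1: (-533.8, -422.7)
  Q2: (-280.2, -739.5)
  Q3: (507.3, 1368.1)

Q1 at (-533.8, -422.7):
  1: 566.8 m
  2: 1519.2 m
  3: 831.8 m
  → nearest: 1 (566.8 m)
Q2 at (-280.2, -739.5):
  1: 651.6 m
  2: 1569.8 m
  3: 860.9 m
  → nearest: 1 (651.6 m)
Q3 at (507.3, 1368.1):
  1: 1598.4 m
  2: 862.8 m
  3: 2891.7 m
  → nearest: 2 (862.8 m)

Q1→1; Q2→1; Q3→2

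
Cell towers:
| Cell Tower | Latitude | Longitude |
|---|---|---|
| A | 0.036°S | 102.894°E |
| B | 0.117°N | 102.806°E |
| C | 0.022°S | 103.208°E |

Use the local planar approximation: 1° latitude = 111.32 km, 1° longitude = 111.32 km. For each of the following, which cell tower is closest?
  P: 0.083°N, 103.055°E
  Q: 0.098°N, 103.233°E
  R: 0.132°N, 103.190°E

P at 0.083°N, 103.055°E:
  A: 22.287 km
  B: 27.976 km
  C: 20.657 km
  → nearest: C (20.657 km)
Q at 0.098°N, 103.233°E:
  A: 40.579 km
  B: 47.581 km
  C: 13.645 km
  → nearest: C (13.645 km)
R at 0.132°N, 103.190°E:
  A: 37.888 km
  B: 42.779 km
  C: 17.260 km
  → nearest: C (17.260 km)

P→C; Q→C; R→C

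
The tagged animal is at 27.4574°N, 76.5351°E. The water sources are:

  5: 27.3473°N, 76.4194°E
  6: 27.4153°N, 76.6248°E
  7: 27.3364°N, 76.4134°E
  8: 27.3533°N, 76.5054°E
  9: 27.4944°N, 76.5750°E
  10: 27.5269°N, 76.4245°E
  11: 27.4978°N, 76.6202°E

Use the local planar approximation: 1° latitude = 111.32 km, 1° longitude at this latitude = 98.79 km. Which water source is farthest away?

7

Distances from 27.4574°N, 76.5351°E:
5: 16.7590 km
6: 10.0244 km
7: 18.0549 km
8: 11.9541 km
9: 5.7011 km
10: 13.3880 km
11: 9.5344 km
Maximum: 7 at 18.0549 km.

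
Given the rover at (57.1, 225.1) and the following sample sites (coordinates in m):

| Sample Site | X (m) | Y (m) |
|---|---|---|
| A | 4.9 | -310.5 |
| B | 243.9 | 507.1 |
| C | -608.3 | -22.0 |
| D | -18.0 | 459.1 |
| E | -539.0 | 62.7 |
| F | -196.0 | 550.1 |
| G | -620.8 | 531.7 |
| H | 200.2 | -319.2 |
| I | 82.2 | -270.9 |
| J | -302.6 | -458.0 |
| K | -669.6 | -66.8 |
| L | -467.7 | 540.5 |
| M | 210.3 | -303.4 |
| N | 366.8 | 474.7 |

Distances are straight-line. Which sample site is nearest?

D

Distances from (57.1, 225.1):
A: 538.1 m
B: 338.3 m
C: 709.8 m
D: 245.8 m
E: 617.8 m
F: 411.9 m
G: 744.0 m
H: 562.8 m
I: 496.6 m
J: 772.0 m
K: 783.1 m
L: 612.3 m
M: 550.3 m
N: 397.8 m
Minimum: D at 245.8 m.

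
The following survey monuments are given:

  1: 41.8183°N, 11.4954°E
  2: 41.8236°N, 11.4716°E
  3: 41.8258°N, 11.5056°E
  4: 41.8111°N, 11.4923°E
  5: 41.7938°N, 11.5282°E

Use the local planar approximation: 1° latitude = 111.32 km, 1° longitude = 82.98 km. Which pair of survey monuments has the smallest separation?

1 and 4

Pairwise distances:
1–2: √((0.0053·111.32)² + (-0.0238·82.98)²) = √(0.348095 + 3.900325) = 2.0612 km
1–3: √((0.0075·111.32)² + (0.0102·82.98)²) = √(0.697058 + 0.716386) = 1.1889 km
1–4: √((-0.0072·111.32)² + (-0.0031·82.98)²) = √(0.642409 + 0.066171) = 0.8418 km
1–5: √((-0.0245·111.32)² + (0.0328·82.98)²) = √(7.438383 + 7.407890) = 3.8531 km
2–3: √((0.0022·111.32)² + (0.0340·82.98)²) = √(0.059978 + 7.959847) = 2.8319 km
2–4: √((-0.0125·111.32)² + (0.0207·82.98)²) = √(1.936272 + 2.950445) = 2.2106 km
2–5: √((-0.0298·111.32)² + (0.0566·82.98)²) = √(11.004718 + 22.058690) = 5.7501 km
3–4: √((-0.0147·111.32)² + (-0.0133·82.98)²) = √(2.677818 + 1.218008) = 1.9738 km
3–5: √((-0.0320·111.32)² + (0.0226·82.98)²) = √(12.689554 + 3.516930) = 4.0257 km
4–5: √((-0.0173·111.32)² + (0.0359·82.98)²) = √(3.708844 + 8.874334) = 3.5473 km
Closest pair: 1–4 at 0.8418 km.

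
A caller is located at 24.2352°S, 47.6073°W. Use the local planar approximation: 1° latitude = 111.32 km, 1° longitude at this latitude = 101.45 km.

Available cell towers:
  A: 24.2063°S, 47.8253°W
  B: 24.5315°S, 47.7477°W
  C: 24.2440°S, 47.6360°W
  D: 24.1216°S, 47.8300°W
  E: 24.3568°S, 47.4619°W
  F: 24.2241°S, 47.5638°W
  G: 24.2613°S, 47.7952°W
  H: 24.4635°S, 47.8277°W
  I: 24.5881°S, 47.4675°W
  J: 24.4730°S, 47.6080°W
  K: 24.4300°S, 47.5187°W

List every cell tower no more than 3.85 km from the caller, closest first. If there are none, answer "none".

C

Distances from 24.2352°S, 47.6073°W:
A: 22.3489 km
B: 35.9281 km
C: 3.0720 km
D: 25.8913 km
E: 20.0206 km
F: 4.5828 km
G: 19.2826 km
H: 33.8503 km
I: 41.7666 km
J: 26.4720 km
K: 23.4742 km
Threshold 3.85 km: C (3.0720 km) is within range.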